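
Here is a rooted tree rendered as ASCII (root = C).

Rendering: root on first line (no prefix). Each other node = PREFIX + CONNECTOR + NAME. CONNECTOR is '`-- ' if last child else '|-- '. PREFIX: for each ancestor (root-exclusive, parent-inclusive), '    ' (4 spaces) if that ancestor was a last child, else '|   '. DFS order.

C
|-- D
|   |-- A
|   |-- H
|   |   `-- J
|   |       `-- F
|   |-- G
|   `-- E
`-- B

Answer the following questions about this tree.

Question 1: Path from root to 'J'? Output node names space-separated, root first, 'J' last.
Walk down from root: C -> D -> H -> J

Answer: C D H J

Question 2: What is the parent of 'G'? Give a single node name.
Answer: D

Derivation:
Scan adjacency: G appears as child of D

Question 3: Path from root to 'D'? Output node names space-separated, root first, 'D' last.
Walk down from root: C -> D

Answer: C D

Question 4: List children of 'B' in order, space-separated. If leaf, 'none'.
Answer: none

Derivation:
Node B's children (from adjacency): (leaf)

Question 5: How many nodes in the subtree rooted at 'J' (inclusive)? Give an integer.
Subtree rooted at J contains: F, J
Count = 2

Answer: 2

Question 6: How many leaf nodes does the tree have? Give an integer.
Leaves (nodes with no children): A, B, E, F, G

Answer: 5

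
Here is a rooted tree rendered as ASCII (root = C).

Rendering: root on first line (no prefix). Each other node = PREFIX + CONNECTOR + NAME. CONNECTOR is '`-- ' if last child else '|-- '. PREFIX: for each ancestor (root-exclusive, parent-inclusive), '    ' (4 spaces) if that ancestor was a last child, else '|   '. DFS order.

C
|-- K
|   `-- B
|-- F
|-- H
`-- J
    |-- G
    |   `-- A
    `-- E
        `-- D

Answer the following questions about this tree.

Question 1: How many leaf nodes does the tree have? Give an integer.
Leaves (nodes with no children): A, B, D, F, H

Answer: 5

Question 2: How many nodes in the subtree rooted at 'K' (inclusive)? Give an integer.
Subtree rooted at K contains: B, K
Count = 2

Answer: 2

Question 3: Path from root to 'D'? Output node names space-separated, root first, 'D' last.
Walk down from root: C -> J -> E -> D

Answer: C J E D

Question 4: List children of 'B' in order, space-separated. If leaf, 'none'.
Node B's children (from adjacency): (leaf)

Answer: none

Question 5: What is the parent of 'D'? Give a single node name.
Scan adjacency: D appears as child of E

Answer: E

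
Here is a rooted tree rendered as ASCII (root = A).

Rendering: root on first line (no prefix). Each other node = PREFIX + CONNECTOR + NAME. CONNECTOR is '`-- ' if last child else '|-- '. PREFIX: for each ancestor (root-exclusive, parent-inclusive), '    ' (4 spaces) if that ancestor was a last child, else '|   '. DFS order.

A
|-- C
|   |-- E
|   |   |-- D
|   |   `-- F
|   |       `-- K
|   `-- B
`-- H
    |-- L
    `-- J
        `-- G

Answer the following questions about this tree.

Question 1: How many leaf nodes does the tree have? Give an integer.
Leaves (nodes with no children): B, D, G, K, L

Answer: 5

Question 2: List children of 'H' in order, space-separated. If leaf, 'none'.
Node H's children (from adjacency): L, J

Answer: L J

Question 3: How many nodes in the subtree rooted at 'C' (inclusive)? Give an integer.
Subtree rooted at C contains: B, C, D, E, F, K
Count = 6

Answer: 6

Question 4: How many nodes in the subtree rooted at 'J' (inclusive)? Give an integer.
Subtree rooted at J contains: G, J
Count = 2

Answer: 2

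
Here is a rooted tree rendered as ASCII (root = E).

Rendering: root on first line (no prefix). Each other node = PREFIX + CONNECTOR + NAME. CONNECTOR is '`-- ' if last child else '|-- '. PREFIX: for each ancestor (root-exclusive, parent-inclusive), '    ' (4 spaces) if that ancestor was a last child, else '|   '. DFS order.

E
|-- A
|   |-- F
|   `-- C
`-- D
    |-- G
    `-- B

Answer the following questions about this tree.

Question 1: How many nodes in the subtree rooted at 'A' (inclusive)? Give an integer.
Subtree rooted at A contains: A, C, F
Count = 3

Answer: 3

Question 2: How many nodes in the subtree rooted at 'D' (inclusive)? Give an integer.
Answer: 3

Derivation:
Subtree rooted at D contains: B, D, G
Count = 3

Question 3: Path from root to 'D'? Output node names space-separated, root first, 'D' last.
Walk down from root: E -> D

Answer: E D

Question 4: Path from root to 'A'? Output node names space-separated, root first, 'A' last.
Walk down from root: E -> A

Answer: E A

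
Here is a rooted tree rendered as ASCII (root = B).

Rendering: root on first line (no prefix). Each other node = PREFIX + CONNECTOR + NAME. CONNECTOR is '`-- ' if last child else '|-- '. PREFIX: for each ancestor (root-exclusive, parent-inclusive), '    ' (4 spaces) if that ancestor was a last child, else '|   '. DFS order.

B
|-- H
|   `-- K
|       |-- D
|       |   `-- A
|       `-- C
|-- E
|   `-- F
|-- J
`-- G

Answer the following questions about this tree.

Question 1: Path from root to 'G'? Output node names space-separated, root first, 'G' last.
Answer: B G

Derivation:
Walk down from root: B -> G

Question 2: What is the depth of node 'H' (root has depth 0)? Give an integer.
Path from root to H: B -> H
Depth = number of edges = 1

Answer: 1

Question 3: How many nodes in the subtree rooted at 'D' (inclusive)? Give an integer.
Subtree rooted at D contains: A, D
Count = 2

Answer: 2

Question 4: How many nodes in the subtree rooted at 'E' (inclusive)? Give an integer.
Subtree rooted at E contains: E, F
Count = 2

Answer: 2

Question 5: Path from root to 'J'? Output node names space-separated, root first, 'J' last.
Answer: B J

Derivation:
Walk down from root: B -> J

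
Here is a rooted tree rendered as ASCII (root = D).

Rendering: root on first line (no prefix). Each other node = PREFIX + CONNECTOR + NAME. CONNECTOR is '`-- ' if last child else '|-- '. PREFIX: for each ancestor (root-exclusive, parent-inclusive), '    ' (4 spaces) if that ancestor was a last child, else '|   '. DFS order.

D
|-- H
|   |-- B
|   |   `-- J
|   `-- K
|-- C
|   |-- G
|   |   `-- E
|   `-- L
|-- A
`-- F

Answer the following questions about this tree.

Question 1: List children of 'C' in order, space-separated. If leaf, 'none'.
Answer: G L

Derivation:
Node C's children (from adjacency): G, L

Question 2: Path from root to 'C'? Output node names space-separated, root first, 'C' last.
Answer: D C

Derivation:
Walk down from root: D -> C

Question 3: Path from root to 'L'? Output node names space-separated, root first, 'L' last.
Walk down from root: D -> C -> L

Answer: D C L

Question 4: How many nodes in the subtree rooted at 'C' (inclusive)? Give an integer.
Answer: 4

Derivation:
Subtree rooted at C contains: C, E, G, L
Count = 4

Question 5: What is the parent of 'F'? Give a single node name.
Answer: D

Derivation:
Scan adjacency: F appears as child of D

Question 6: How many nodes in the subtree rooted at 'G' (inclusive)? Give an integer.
Subtree rooted at G contains: E, G
Count = 2

Answer: 2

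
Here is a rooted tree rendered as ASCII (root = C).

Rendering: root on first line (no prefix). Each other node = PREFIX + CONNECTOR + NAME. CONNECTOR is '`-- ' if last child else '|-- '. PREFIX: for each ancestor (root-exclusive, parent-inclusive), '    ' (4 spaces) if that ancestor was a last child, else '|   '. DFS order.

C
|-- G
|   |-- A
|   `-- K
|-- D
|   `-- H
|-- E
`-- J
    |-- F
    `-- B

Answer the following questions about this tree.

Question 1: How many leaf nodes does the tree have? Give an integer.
Answer: 6

Derivation:
Leaves (nodes with no children): A, B, E, F, H, K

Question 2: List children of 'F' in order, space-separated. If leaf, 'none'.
Node F's children (from adjacency): (leaf)

Answer: none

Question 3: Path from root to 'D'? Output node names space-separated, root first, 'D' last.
Walk down from root: C -> D

Answer: C D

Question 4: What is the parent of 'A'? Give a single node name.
Scan adjacency: A appears as child of G

Answer: G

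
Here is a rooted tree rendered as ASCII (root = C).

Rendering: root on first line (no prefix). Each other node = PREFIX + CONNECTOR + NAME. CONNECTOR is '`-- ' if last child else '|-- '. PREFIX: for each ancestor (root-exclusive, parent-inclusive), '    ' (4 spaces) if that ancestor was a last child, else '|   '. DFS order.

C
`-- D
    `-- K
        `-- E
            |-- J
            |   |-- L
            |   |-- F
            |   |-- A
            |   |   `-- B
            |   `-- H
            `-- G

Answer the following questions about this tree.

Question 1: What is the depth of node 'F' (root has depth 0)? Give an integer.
Path from root to F: C -> D -> K -> E -> J -> F
Depth = number of edges = 5

Answer: 5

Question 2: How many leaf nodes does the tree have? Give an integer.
Leaves (nodes with no children): B, F, G, H, L

Answer: 5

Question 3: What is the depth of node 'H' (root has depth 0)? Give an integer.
Path from root to H: C -> D -> K -> E -> J -> H
Depth = number of edges = 5

Answer: 5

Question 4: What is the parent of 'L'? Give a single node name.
Answer: J

Derivation:
Scan adjacency: L appears as child of J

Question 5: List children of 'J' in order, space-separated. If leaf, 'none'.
Answer: L F A H

Derivation:
Node J's children (from adjacency): L, F, A, H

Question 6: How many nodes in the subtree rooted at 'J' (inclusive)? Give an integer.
Answer: 6

Derivation:
Subtree rooted at J contains: A, B, F, H, J, L
Count = 6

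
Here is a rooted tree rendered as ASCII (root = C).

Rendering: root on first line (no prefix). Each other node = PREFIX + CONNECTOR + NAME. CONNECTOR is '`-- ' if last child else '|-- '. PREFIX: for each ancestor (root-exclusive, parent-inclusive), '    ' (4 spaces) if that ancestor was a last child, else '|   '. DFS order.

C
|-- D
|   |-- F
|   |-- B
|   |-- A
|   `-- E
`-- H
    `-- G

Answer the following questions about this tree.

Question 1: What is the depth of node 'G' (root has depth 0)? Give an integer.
Path from root to G: C -> H -> G
Depth = number of edges = 2

Answer: 2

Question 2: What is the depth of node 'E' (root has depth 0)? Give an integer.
Answer: 2

Derivation:
Path from root to E: C -> D -> E
Depth = number of edges = 2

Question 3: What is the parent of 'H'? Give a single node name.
Scan adjacency: H appears as child of C

Answer: C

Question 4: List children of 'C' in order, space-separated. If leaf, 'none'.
Node C's children (from adjacency): D, H

Answer: D H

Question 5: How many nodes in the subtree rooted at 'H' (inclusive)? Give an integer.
Answer: 2

Derivation:
Subtree rooted at H contains: G, H
Count = 2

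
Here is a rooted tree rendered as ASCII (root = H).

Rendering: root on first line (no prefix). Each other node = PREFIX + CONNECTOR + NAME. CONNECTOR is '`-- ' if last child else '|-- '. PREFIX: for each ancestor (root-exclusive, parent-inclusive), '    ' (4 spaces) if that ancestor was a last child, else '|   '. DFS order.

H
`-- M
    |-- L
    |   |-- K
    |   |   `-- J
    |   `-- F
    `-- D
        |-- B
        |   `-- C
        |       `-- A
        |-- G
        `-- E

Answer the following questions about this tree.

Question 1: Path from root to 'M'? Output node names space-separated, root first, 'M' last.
Answer: H M

Derivation:
Walk down from root: H -> M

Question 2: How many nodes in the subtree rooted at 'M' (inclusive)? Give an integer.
Subtree rooted at M contains: A, B, C, D, E, F, G, J, K, L, M
Count = 11

Answer: 11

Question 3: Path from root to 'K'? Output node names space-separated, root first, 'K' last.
Answer: H M L K

Derivation:
Walk down from root: H -> M -> L -> K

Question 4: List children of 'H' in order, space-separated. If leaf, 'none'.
Answer: M

Derivation:
Node H's children (from adjacency): M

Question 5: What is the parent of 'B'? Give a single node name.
Answer: D

Derivation:
Scan adjacency: B appears as child of D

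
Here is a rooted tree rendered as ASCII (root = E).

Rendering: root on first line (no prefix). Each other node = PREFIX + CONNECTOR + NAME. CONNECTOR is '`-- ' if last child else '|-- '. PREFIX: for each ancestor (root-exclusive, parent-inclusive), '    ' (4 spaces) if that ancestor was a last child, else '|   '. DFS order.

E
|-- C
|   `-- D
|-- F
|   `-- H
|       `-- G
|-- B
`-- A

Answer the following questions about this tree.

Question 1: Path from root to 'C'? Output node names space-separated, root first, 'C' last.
Walk down from root: E -> C

Answer: E C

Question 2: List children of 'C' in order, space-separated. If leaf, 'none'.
Node C's children (from adjacency): D

Answer: D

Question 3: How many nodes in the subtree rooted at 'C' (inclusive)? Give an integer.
Answer: 2

Derivation:
Subtree rooted at C contains: C, D
Count = 2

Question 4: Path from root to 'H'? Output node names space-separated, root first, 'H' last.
Answer: E F H

Derivation:
Walk down from root: E -> F -> H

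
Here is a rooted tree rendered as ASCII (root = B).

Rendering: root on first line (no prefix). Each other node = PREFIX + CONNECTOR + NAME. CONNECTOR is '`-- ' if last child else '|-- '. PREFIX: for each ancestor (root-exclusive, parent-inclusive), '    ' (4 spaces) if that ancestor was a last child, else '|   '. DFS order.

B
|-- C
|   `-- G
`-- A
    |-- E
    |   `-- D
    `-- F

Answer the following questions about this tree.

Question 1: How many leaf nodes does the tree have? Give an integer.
Answer: 3

Derivation:
Leaves (nodes with no children): D, F, G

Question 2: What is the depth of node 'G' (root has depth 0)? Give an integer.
Path from root to G: B -> C -> G
Depth = number of edges = 2

Answer: 2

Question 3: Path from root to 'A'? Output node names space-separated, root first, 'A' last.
Answer: B A

Derivation:
Walk down from root: B -> A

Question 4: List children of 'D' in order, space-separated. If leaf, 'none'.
Node D's children (from adjacency): (leaf)

Answer: none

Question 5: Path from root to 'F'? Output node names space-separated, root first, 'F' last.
Walk down from root: B -> A -> F

Answer: B A F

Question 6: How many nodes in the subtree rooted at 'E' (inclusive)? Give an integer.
Answer: 2

Derivation:
Subtree rooted at E contains: D, E
Count = 2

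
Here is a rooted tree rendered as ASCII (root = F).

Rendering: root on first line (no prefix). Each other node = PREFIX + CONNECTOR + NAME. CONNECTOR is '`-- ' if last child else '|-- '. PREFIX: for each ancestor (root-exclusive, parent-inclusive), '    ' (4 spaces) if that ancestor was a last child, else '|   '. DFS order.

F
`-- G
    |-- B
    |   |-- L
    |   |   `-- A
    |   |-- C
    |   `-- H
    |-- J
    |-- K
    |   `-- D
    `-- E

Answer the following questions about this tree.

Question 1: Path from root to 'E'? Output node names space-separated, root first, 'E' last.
Walk down from root: F -> G -> E

Answer: F G E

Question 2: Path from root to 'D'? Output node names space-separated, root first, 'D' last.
Walk down from root: F -> G -> K -> D

Answer: F G K D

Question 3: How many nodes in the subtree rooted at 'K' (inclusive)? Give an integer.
Subtree rooted at K contains: D, K
Count = 2

Answer: 2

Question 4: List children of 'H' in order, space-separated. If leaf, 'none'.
Node H's children (from adjacency): (leaf)

Answer: none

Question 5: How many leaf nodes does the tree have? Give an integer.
Answer: 6

Derivation:
Leaves (nodes with no children): A, C, D, E, H, J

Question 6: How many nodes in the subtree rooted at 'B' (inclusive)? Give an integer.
Subtree rooted at B contains: A, B, C, H, L
Count = 5

Answer: 5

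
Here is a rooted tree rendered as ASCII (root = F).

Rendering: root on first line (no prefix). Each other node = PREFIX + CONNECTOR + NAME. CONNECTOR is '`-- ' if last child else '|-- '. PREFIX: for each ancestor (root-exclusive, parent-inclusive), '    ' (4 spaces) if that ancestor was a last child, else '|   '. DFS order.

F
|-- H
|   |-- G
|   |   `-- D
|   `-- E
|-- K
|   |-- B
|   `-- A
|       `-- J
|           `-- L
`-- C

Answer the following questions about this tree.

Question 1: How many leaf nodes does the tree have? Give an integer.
Leaves (nodes with no children): B, C, D, E, L

Answer: 5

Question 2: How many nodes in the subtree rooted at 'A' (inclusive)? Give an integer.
Answer: 3

Derivation:
Subtree rooted at A contains: A, J, L
Count = 3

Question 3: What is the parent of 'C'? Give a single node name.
Scan adjacency: C appears as child of F

Answer: F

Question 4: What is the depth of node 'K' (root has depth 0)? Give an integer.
Answer: 1

Derivation:
Path from root to K: F -> K
Depth = number of edges = 1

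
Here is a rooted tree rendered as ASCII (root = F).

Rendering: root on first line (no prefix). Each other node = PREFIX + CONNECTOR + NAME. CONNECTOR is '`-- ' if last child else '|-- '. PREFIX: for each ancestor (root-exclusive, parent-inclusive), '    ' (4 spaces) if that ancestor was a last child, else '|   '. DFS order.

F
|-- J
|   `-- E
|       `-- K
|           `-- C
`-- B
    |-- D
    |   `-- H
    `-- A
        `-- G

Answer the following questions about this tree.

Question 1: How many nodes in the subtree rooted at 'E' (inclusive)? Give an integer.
Subtree rooted at E contains: C, E, K
Count = 3

Answer: 3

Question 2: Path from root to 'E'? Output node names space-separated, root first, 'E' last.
Answer: F J E

Derivation:
Walk down from root: F -> J -> E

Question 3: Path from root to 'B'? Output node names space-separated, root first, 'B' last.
Walk down from root: F -> B

Answer: F B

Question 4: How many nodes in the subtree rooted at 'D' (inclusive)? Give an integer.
Subtree rooted at D contains: D, H
Count = 2

Answer: 2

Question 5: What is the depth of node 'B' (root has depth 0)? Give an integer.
Path from root to B: F -> B
Depth = number of edges = 1

Answer: 1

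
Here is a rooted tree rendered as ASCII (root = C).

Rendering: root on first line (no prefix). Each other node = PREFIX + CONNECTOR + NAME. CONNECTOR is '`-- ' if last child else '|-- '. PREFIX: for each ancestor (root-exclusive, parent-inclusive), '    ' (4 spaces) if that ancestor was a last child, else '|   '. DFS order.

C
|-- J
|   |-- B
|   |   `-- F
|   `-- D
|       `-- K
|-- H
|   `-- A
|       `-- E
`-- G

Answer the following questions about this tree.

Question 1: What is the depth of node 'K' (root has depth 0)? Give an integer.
Answer: 3

Derivation:
Path from root to K: C -> J -> D -> K
Depth = number of edges = 3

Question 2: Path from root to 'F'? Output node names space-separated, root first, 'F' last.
Walk down from root: C -> J -> B -> F

Answer: C J B F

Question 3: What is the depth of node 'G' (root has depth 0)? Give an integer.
Answer: 1

Derivation:
Path from root to G: C -> G
Depth = number of edges = 1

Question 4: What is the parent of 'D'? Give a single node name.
Scan adjacency: D appears as child of J

Answer: J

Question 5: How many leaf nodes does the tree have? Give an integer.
Leaves (nodes with no children): E, F, G, K

Answer: 4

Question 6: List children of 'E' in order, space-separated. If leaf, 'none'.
Node E's children (from adjacency): (leaf)

Answer: none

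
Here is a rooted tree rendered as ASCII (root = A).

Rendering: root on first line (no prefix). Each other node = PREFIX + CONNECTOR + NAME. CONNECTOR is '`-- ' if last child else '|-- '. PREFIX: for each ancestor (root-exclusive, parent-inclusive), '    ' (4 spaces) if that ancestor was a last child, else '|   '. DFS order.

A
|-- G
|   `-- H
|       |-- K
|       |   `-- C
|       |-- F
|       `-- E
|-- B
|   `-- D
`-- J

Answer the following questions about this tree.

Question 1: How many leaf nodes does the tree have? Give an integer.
Answer: 5

Derivation:
Leaves (nodes with no children): C, D, E, F, J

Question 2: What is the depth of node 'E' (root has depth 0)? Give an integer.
Path from root to E: A -> G -> H -> E
Depth = number of edges = 3

Answer: 3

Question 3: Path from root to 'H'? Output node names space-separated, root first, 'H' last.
Answer: A G H

Derivation:
Walk down from root: A -> G -> H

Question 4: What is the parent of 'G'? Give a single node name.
Answer: A

Derivation:
Scan adjacency: G appears as child of A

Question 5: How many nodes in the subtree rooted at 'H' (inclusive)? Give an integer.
Answer: 5

Derivation:
Subtree rooted at H contains: C, E, F, H, K
Count = 5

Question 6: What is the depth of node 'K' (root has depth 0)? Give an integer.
Answer: 3

Derivation:
Path from root to K: A -> G -> H -> K
Depth = number of edges = 3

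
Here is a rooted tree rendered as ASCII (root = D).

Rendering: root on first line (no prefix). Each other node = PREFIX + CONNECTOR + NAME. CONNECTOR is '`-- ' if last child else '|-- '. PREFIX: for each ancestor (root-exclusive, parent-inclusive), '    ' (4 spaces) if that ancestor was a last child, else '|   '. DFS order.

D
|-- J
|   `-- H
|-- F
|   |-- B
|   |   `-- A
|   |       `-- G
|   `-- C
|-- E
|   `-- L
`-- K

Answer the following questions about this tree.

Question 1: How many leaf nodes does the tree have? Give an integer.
Leaves (nodes with no children): C, G, H, K, L

Answer: 5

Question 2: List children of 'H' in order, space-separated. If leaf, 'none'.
Node H's children (from adjacency): (leaf)

Answer: none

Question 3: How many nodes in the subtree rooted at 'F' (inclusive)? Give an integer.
Subtree rooted at F contains: A, B, C, F, G
Count = 5

Answer: 5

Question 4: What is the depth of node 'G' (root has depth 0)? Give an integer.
Path from root to G: D -> F -> B -> A -> G
Depth = number of edges = 4

Answer: 4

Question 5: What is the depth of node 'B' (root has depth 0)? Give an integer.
Path from root to B: D -> F -> B
Depth = number of edges = 2

Answer: 2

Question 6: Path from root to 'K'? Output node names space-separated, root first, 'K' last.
Walk down from root: D -> K

Answer: D K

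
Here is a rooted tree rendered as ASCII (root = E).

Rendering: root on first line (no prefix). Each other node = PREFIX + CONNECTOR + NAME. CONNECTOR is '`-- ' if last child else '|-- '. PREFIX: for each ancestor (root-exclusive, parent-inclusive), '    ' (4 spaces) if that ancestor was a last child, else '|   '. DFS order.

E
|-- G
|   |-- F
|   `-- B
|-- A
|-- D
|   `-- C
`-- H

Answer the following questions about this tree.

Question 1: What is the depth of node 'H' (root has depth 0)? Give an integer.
Answer: 1

Derivation:
Path from root to H: E -> H
Depth = number of edges = 1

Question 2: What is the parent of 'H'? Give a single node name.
Scan adjacency: H appears as child of E

Answer: E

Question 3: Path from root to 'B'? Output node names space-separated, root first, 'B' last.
Walk down from root: E -> G -> B

Answer: E G B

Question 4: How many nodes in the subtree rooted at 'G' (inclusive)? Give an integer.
Subtree rooted at G contains: B, F, G
Count = 3

Answer: 3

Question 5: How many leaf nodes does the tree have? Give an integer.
Leaves (nodes with no children): A, B, C, F, H

Answer: 5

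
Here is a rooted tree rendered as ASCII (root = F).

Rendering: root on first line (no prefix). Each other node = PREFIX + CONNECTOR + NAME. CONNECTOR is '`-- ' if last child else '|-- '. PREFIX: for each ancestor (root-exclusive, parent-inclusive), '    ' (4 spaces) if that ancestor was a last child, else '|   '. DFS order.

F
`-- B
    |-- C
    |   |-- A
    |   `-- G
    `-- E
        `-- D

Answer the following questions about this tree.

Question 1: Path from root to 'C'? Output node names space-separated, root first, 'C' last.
Answer: F B C

Derivation:
Walk down from root: F -> B -> C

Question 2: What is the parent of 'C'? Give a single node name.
Scan adjacency: C appears as child of B

Answer: B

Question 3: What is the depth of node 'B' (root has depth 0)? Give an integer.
Answer: 1

Derivation:
Path from root to B: F -> B
Depth = number of edges = 1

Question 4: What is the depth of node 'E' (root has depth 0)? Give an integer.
Answer: 2

Derivation:
Path from root to E: F -> B -> E
Depth = number of edges = 2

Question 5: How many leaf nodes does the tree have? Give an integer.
Leaves (nodes with no children): A, D, G

Answer: 3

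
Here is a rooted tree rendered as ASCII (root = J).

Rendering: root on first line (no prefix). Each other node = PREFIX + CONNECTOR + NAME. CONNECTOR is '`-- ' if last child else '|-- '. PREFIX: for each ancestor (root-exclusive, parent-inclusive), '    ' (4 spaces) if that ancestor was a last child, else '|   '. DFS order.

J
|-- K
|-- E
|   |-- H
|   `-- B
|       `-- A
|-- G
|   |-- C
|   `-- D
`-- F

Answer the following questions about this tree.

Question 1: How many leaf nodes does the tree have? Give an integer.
Answer: 6

Derivation:
Leaves (nodes with no children): A, C, D, F, H, K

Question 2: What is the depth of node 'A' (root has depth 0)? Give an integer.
Path from root to A: J -> E -> B -> A
Depth = number of edges = 3

Answer: 3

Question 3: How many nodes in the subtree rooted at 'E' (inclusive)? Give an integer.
Answer: 4

Derivation:
Subtree rooted at E contains: A, B, E, H
Count = 4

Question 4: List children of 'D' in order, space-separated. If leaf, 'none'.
Answer: none

Derivation:
Node D's children (from adjacency): (leaf)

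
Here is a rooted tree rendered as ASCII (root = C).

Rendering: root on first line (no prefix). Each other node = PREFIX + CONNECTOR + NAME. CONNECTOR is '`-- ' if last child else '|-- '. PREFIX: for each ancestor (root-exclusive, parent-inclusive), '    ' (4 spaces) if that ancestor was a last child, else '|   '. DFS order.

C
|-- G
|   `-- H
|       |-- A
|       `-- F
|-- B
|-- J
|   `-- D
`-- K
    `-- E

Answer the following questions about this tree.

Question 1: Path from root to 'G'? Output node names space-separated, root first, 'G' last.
Answer: C G

Derivation:
Walk down from root: C -> G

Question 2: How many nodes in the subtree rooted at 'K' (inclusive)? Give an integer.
Subtree rooted at K contains: E, K
Count = 2

Answer: 2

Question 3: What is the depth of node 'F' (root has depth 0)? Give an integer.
Answer: 3

Derivation:
Path from root to F: C -> G -> H -> F
Depth = number of edges = 3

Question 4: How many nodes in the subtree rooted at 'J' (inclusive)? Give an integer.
Answer: 2

Derivation:
Subtree rooted at J contains: D, J
Count = 2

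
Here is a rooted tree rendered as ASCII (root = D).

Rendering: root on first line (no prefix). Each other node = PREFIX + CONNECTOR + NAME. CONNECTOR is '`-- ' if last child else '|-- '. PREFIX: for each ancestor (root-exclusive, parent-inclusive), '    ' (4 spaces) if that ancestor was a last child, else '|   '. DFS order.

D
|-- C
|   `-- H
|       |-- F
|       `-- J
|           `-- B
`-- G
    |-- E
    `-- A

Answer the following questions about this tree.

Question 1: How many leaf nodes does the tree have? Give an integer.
Leaves (nodes with no children): A, B, E, F

Answer: 4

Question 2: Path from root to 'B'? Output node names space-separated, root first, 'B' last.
Answer: D C H J B

Derivation:
Walk down from root: D -> C -> H -> J -> B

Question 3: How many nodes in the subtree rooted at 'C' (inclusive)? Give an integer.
Subtree rooted at C contains: B, C, F, H, J
Count = 5

Answer: 5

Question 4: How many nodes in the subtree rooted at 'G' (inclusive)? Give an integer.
Subtree rooted at G contains: A, E, G
Count = 3

Answer: 3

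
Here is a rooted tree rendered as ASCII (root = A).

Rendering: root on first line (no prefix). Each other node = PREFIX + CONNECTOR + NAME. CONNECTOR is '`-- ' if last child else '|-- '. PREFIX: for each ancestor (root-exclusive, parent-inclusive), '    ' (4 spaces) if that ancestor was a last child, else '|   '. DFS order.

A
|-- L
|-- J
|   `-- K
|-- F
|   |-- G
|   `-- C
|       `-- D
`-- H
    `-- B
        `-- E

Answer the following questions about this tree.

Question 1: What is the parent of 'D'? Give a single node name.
Scan adjacency: D appears as child of C

Answer: C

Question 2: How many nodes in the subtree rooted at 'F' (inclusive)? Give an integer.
Answer: 4

Derivation:
Subtree rooted at F contains: C, D, F, G
Count = 4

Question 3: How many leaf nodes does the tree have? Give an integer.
Answer: 5

Derivation:
Leaves (nodes with no children): D, E, G, K, L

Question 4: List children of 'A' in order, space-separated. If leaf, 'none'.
Node A's children (from adjacency): L, J, F, H

Answer: L J F H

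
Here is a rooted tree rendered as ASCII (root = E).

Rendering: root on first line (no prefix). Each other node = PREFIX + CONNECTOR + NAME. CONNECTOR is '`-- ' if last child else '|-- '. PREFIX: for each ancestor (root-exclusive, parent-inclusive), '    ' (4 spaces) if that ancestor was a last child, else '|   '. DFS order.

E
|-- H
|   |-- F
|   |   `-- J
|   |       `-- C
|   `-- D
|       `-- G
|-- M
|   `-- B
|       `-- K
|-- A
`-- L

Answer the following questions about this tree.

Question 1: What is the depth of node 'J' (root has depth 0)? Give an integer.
Path from root to J: E -> H -> F -> J
Depth = number of edges = 3

Answer: 3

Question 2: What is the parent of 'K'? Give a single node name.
Scan adjacency: K appears as child of B

Answer: B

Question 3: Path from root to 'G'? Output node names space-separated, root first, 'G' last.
Walk down from root: E -> H -> D -> G

Answer: E H D G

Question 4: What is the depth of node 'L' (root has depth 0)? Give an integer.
Answer: 1

Derivation:
Path from root to L: E -> L
Depth = number of edges = 1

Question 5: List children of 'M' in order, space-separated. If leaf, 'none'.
Answer: B

Derivation:
Node M's children (from adjacency): B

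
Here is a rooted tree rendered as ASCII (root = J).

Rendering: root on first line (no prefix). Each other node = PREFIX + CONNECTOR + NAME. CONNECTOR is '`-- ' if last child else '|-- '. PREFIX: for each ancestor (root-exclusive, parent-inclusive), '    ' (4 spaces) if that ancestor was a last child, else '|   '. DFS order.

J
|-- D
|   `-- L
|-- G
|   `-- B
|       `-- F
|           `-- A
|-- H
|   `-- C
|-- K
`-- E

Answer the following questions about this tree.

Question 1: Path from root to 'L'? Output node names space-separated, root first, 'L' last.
Answer: J D L

Derivation:
Walk down from root: J -> D -> L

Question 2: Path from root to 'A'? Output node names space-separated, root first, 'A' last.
Walk down from root: J -> G -> B -> F -> A

Answer: J G B F A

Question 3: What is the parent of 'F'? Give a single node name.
Scan adjacency: F appears as child of B

Answer: B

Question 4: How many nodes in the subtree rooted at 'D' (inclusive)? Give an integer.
Answer: 2

Derivation:
Subtree rooted at D contains: D, L
Count = 2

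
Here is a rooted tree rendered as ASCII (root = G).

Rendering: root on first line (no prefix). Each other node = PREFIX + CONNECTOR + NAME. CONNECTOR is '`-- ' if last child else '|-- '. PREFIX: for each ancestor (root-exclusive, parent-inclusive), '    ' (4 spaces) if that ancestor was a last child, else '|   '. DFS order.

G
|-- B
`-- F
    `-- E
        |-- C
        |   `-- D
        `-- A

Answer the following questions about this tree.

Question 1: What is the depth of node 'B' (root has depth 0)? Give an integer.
Answer: 1

Derivation:
Path from root to B: G -> B
Depth = number of edges = 1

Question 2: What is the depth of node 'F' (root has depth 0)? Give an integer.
Path from root to F: G -> F
Depth = number of edges = 1

Answer: 1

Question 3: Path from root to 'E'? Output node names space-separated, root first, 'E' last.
Answer: G F E

Derivation:
Walk down from root: G -> F -> E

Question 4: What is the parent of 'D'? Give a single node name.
Scan adjacency: D appears as child of C

Answer: C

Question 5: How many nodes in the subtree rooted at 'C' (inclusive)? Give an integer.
Answer: 2

Derivation:
Subtree rooted at C contains: C, D
Count = 2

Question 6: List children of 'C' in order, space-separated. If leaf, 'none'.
Answer: D

Derivation:
Node C's children (from adjacency): D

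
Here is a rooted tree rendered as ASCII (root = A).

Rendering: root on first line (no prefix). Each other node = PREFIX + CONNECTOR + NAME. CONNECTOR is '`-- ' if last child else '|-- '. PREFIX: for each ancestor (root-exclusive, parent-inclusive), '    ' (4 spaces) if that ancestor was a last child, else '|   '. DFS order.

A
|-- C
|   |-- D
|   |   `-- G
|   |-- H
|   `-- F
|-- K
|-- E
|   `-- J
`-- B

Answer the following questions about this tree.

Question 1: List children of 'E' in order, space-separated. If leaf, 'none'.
Answer: J

Derivation:
Node E's children (from adjacency): J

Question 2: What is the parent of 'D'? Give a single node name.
Answer: C

Derivation:
Scan adjacency: D appears as child of C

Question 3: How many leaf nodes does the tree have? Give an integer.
Leaves (nodes with no children): B, F, G, H, J, K

Answer: 6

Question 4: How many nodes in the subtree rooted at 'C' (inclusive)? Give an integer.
Answer: 5

Derivation:
Subtree rooted at C contains: C, D, F, G, H
Count = 5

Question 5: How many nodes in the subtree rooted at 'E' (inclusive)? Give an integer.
Subtree rooted at E contains: E, J
Count = 2

Answer: 2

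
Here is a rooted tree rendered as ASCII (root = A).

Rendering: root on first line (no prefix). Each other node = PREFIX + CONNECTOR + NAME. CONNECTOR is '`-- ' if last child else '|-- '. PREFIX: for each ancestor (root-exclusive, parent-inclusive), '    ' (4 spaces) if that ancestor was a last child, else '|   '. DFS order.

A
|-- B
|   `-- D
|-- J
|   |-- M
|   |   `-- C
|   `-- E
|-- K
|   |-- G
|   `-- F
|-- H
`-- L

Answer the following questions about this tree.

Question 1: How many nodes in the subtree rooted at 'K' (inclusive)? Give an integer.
Answer: 3

Derivation:
Subtree rooted at K contains: F, G, K
Count = 3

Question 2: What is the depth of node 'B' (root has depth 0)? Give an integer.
Path from root to B: A -> B
Depth = number of edges = 1

Answer: 1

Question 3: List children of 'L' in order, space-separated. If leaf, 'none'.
Node L's children (from adjacency): (leaf)

Answer: none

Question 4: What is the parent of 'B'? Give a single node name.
Scan adjacency: B appears as child of A

Answer: A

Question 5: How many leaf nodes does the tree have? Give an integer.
Answer: 7

Derivation:
Leaves (nodes with no children): C, D, E, F, G, H, L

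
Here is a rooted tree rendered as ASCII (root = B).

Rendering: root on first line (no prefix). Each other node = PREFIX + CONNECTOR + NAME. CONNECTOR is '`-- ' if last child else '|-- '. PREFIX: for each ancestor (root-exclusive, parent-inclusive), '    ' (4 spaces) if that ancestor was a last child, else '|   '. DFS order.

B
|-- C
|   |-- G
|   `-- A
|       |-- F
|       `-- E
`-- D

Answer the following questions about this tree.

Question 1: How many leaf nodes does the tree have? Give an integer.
Answer: 4

Derivation:
Leaves (nodes with no children): D, E, F, G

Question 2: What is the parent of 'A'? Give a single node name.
Answer: C

Derivation:
Scan adjacency: A appears as child of C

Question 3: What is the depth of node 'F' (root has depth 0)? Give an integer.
Answer: 3

Derivation:
Path from root to F: B -> C -> A -> F
Depth = number of edges = 3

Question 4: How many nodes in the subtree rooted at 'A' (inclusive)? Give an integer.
Subtree rooted at A contains: A, E, F
Count = 3

Answer: 3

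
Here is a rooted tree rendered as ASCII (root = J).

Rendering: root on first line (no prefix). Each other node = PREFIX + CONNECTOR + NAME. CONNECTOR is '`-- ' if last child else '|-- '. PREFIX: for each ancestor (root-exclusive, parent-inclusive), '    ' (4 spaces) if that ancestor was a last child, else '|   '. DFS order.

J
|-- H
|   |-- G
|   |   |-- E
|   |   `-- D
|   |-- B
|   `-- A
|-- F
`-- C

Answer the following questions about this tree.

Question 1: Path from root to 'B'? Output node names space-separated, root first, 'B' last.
Walk down from root: J -> H -> B

Answer: J H B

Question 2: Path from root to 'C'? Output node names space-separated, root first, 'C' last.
Walk down from root: J -> C

Answer: J C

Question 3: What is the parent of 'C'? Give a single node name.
Scan adjacency: C appears as child of J

Answer: J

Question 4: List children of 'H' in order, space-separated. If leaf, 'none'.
Answer: G B A

Derivation:
Node H's children (from adjacency): G, B, A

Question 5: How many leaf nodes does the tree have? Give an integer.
Leaves (nodes with no children): A, B, C, D, E, F

Answer: 6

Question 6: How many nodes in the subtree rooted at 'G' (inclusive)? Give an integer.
Answer: 3

Derivation:
Subtree rooted at G contains: D, E, G
Count = 3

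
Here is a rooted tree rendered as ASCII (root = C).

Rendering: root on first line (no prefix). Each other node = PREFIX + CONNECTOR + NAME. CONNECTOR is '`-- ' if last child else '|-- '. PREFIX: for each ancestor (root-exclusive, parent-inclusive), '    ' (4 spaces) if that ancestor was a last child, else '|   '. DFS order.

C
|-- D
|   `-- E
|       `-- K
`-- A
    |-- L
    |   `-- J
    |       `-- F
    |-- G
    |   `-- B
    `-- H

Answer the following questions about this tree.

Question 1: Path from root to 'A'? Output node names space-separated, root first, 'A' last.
Answer: C A

Derivation:
Walk down from root: C -> A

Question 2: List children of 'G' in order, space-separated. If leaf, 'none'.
Node G's children (from adjacency): B

Answer: B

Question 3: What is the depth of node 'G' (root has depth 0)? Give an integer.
Path from root to G: C -> A -> G
Depth = number of edges = 2

Answer: 2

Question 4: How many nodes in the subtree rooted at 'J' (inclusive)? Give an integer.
Answer: 2

Derivation:
Subtree rooted at J contains: F, J
Count = 2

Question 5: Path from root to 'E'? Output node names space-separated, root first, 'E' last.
Answer: C D E

Derivation:
Walk down from root: C -> D -> E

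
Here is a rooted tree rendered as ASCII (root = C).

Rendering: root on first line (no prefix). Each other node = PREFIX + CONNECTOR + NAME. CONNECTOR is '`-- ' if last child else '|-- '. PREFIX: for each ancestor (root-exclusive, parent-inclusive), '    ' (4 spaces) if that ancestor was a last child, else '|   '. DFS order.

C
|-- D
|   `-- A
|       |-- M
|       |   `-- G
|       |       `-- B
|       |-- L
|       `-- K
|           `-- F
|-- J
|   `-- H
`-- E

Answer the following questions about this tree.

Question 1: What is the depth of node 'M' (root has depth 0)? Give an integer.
Answer: 3

Derivation:
Path from root to M: C -> D -> A -> M
Depth = number of edges = 3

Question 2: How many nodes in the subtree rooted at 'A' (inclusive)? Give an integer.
Subtree rooted at A contains: A, B, F, G, K, L, M
Count = 7

Answer: 7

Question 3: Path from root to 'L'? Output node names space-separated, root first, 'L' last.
Answer: C D A L

Derivation:
Walk down from root: C -> D -> A -> L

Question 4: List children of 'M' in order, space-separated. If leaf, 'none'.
Answer: G

Derivation:
Node M's children (from adjacency): G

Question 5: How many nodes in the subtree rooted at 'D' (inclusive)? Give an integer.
Answer: 8

Derivation:
Subtree rooted at D contains: A, B, D, F, G, K, L, M
Count = 8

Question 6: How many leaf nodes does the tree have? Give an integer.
Answer: 5

Derivation:
Leaves (nodes with no children): B, E, F, H, L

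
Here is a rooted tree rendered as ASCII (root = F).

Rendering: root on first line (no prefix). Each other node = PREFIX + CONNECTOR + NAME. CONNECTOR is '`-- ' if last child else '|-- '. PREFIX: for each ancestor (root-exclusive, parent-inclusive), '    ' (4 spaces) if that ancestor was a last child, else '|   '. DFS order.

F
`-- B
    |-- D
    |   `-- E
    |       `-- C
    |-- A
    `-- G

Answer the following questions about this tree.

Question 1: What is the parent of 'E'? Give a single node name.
Answer: D

Derivation:
Scan adjacency: E appears as child of D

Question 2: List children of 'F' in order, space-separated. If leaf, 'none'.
Answer: B

Derivation:
Node F's children (from adjacency): B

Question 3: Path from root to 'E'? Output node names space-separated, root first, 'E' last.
Walk down from root: F -> B -> D -> E

Answer: F B D E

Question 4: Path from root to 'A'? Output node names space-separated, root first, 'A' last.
Walk down from root: F -> B -> A

Answer: F B A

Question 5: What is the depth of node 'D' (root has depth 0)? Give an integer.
Path from root to D: F -> B -> D
Depth = number of edges = 2

Answer: 2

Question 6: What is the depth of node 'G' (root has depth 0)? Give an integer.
Path from root to G: F -> B -> G
Depth = number of edges = 2

Answer: 2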